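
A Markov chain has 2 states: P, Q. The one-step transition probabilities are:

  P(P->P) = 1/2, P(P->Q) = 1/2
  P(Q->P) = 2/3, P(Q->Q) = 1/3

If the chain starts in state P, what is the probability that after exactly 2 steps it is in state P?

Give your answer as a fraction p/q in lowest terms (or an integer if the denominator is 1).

Answer: 7/12

Derivation:
Computing P^2 by repeated multiplication:
P^1 =
  P: [1/2, 1/2]
  Q: [2/3, 1/3]
P^2 =
  P: [7/12, 5/12]
  Q: [5/9, 4/9]

(P^2)[P -> P] = 7/12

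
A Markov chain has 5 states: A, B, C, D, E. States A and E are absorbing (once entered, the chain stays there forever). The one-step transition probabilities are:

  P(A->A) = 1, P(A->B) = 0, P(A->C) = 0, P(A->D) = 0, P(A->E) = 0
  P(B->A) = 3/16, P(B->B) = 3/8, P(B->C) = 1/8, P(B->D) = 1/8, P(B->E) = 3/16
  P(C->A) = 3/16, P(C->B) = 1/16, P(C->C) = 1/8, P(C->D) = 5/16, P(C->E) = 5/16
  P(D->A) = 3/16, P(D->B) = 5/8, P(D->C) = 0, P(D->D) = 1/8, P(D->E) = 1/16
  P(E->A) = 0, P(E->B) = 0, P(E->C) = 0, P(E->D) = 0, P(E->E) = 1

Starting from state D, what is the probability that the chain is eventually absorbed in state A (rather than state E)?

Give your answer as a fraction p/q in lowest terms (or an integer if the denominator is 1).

Answer: 447/776

Derivation:
Let a_i = P(absorbed in A | start in state i).
Boundary conditions: a_A = 1, a_E = 0.
For each transient state i, a_i = sum_j P(i->j) * a_j:
  a_B = 3/16*a_A + 3/8*a_B + 1/8*a_C + 1/8*a_D + 3/16*a_E
  a_C = 3/16*a_A + 1/16*a_B + 1/8*a_C + 5/16*a_D + 5/16*a_E
  a_D = 3/16*a_A + 5/8*a_B + 0*a_C + 1/8*a_D + 1/16*a_E

Substituting a_A = 1 and a_E = 0, rearrange to (I - Q) a = r where r[i] = P(i -> A):
  [5/8, -1/8, -1/8] . (a_B, a_C, a_D) = 3/16
  [-1/16, 7/8, -5/16] . (a_B, a_C, a_D) = 3/16
  [-5/8, 0, 7/8] . (a_B, a_C, a_D) = 3/16

Solving yields:
  a_B = 393/776
  a_C = 177/388
  a_D = 447/776

Starting state is D, so the absorption probability is a_D = 447/776.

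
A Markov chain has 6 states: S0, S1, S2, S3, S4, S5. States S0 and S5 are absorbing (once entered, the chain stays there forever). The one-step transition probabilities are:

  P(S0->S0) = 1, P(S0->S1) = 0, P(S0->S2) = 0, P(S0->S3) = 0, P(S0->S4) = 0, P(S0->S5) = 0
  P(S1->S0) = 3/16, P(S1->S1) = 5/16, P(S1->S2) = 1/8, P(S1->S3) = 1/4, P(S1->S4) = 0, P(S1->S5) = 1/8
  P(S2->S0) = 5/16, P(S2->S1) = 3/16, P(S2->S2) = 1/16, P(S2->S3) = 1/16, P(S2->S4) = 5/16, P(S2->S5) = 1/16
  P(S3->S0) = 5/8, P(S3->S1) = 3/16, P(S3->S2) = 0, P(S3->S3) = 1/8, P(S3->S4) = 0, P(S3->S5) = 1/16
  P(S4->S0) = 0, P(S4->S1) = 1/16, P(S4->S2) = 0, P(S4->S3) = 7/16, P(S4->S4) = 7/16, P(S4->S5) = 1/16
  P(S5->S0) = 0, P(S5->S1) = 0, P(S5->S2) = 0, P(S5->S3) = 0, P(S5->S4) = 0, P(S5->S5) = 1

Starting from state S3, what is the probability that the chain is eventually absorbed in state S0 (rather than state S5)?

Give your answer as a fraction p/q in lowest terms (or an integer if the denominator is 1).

Let a_i = P(absorbed in S0 | start in state i).
Boundary conditions: a_S0 = 1, a_S5 = 0.
For each transient state i, a_i = sum_j P(i->j) * a_j:
  a_S1 = 3/16*a_S0 + 5/16*a_S1 + 1/8*a_S2 + 1/4*a_S3 + 0*a_S4 + 1/8*a_S5
  a_S2 = 5/16*a_S0 + 3/16*a_S1 + 1/16*a_S2 + 1/16*a_S3 + 5/16*a_S4 + 1/16*a_S5
  a_S3 = 5/8*a_S0 + 3/16*a_S1 + 0*a_S2 + 1/8*a_S3 + 0*a_S4 + 1/16*a_S5
  a_S4 = 0*a_S0 + 1/16*a_S1 + 0*a_S2 + 7/16*a_S3 + 7/16*a_S4 + 1/16*a_S5

Substituting a_S0 = 1 and a_S5 = 0, rearrange to (I - Q) a = r where r[i] = P(i -> S0):
  [11/16, -1/8, -1/4, 0] . (a_S1, a_S2, a_S3, a_S4) = 3/16
  [-3/16, 15/16, -1/16, -5/16] . (a_S1, a_S2, a_S3, a_S4) = 5/16
  [-3/16, 0, 7/8, 0] . (a_S1, a_S2, a_S3, a_S4) = 5/8
  [-1/16, 0, -7/16, 9/16] . (a_S1, a_S2, a_S3, a_S4) = 0

Solving yields:
  a_S1 = 1321/1801
  a_S2 = 1425/1801
  a_S3 = 3139/3602
  a_S4 = 2735/3602

Starting state is S3, so the absorption probability is a_S3 = 3139/3602.

Answer: 3139/3602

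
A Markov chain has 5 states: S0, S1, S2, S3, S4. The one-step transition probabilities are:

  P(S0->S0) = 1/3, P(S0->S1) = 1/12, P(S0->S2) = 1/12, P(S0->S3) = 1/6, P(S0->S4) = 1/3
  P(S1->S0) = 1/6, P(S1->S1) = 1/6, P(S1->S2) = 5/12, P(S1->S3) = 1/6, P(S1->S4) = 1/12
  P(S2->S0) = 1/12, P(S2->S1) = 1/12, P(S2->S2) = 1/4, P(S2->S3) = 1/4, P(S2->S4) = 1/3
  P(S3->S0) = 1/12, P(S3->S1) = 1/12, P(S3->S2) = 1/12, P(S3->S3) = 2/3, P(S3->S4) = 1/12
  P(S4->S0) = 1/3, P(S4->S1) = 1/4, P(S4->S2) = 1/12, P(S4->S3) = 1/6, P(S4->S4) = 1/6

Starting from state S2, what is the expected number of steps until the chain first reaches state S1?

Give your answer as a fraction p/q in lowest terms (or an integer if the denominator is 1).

Let h_i = expected steps to first reach S1 from state i.
Boundary: h_S1 = 0.
First-step equations for the other states:
  h_S0 = 1 + 1/3*h_S0 + 1/12*h_S1 + 1/12*h_S2 + 1/6*h_S3 + 1/3*h_S4
  h_S2 = 1 + 1/12*h_S0 + 1/12*h_S1 + 1/4*h_S2 + 1/4*h_S3 + 1/3*h_S4
  h_S3 = 1 + 1/12*h_S0 + 1/12*h_S1 + 1/12*h_S2 + 2/3*h_S3 + 1/12*h_S4
  h_S4 = 1 + 1/3*h_S0 + 1/4*h_S1 + 1/12*h_S2 + 1/6*h_S3 + 1/6*h_S4

Substituting h_S1 = 0 and rearranging gives the linear system (I - Q) h = 1:
  [2/3, -1/12, -1/6, -1/3] . (h_S0, h_S2, h_S3, h_S4) = 1
  [-1/12, 3/4, -1/4, -1/3] . (h_S0, h_S2, h_S3, h_S4) = 1
  [-1/12, -1/12, 1/3, -1/12] . (h_S0, h_S2, h_S3, h_S4) = 1
  [-1/3, -1/12, -1/6, 5/6] . (h_S0, h_S2, h_S3, h_S4) = 1

Solving yields:
  h_S0 = 1680/199
  h_S2 = 1692/199
  h_S3 = 1800/199
  h_S4 = 1440/199

Starting state is S2, so the expected hitting time is h_S2 = 1692/199.

Answer: 1692/199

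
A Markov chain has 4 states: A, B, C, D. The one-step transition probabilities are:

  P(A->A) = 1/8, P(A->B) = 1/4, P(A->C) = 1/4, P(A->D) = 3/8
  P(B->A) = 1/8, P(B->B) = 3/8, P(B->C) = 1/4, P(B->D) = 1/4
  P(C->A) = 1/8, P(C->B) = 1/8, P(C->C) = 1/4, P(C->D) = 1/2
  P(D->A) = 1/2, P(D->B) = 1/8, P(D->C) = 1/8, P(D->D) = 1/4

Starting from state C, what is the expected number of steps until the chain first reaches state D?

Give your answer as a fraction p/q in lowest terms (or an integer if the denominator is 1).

Let h_i = expected steps to first reach D from state i.
Boundary: h_D = 0.
First-step equations for the other states:
  h_A = 1 + 1/8*h_A + 1/4*h_B + 1/4*h_C + 3/8*h_D
  h_B = 1 + 1/8*h_A + 3/8*h_B + 1/4*h_C + 1/4*h_D
  h_C = 1 + 1/8*h_A + 1/8*h_B + 1/4*h_C + 1/2*h_D

Substituting h_D = 0 and rearranging gives the linear system (I - Q) h = 1:
  [7/8, -1/4, -1/4] . (h_A, h_B, h_C) = 1
  [-1/8, 5/8, -1/4] . (h_A, h_B, h_C) = 1
  [-1/8, -1/8, 3/4] . (h_A, h_B, h_C) = 1

Solving yields:
  h_A = 8/3
  h_B = 64/21
  h_C = 16/7

Starting state is C, so the expected hitting time is h_C = 16/7.

Answer: 16/7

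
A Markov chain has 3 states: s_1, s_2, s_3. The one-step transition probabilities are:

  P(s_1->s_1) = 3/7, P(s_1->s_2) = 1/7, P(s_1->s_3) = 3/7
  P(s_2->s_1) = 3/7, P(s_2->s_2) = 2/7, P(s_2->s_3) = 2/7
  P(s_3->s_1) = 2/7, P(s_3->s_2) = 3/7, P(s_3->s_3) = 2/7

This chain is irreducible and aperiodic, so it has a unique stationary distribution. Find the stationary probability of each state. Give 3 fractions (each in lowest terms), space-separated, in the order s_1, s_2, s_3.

The stationary distribution satisfies pi = pi * P, i.e.:
  pi_s_1 = 3/7*pi_s_1 + 3/7*pi_s_2 + 2/7*pi_s_3
  pi_s_2 = 1/7*pi_s_1 + 2/7*pi_s_2 + 3/7*pi_s_3
  pi_s_3 = 3/7*pi_s_1 + 2/7*pi_s_2 + 2/7*pi_s_3
with normalization: pi_s_1 + pi_s_2 + pi_s_3 = 1.

Using the first 2 balance equations plus normalization, the linear system A*pi = b is:
  [-4/7, 3/7, 2/7] . pi = 0
  [1/7, -5/7, 3/7] . pi = 0
  [1, 1, 1] . pi = 1

Solving yields:
  pi_s_1 = 19/50
  pi_s_2 = 7/25
  pi_s_3 = 17/50

Verification (pi * P):
  19/50*3/7 + 7/25*3/7 + 17/50*2/7 = 19/50 = pi_s_1  (ok)
  19/50*1/7 + 7/25*2/7 + 17/50*3/7 = 7/25 = pi_s_2  (ok)
  19/50*3/7 + 7/25*2/7 + 17/50*2/7 = 17/50 = pi_s_3  (ok)

Answer: 19/50 7/25 17/50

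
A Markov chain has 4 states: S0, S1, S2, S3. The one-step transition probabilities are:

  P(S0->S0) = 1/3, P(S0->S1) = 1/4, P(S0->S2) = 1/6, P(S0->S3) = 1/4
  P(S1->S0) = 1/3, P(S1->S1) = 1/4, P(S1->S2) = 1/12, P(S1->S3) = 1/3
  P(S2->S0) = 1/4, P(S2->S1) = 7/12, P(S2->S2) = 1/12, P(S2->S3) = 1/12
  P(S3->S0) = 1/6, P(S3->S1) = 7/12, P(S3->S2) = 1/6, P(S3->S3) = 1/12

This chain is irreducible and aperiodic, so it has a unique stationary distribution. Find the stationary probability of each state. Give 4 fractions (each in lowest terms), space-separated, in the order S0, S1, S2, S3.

Answer: 623/2180 399/1090 137/1090 97/436

Derivation:
The stationary distribution satisfies pi = pi * P, i.e.:
  pi_S0 = 1/3*pi_S0 + 1/3*pi_S1 + 1/4*pi_S2 + 1/6*pi_S3
  pi_S1 = 1/4*pi_S0 + 1/4*pi_S1 + 7/12*pi_S2 + 7/12*pi_S3
  pi_S2 = 1/6*pi_S0 + 1/12*pi_S1 + 1/12*pi_S2 + 1/6*pi_S3
  pi_S3 = 1/4*pi_S0 + 1/3*pi_S1 + 1/12*pi_S2 + 1/12*pi_S3
with normalization: pi_S0 + pi_S1 + pi_S2 + pi_S3 = 1.

Using the first 3 balance equations plus normalization, the linear system A*pi = b is:
  [-2/3, 1/3, 1/4, 1/6] . pi = 0
  [1/4, -3/4, 7/12, 7/12] . pi = 0
  [1/6, 1/12, -11/12, 1/6] . pi = 0
  [1, 1, 1, 1] . pi = 1

Solving yields:
  pi_S0 = 623/2180
  pi_S1 = 399/1090
  pi_S2 = 137/1090
  pi_S3 = 97/436

Verification (pi * P):
  623/2180*1/3 + 399/1090*1/3 + 137/1090*1/4 + 97/436*1/6 = 623/2180 = pi_S0  (ok)
  623/2180*1/4 + 399/1090*1/4 + 137/1090*7/12 + 97/436*7/12 = 399/1090 = pi_S1  (ok)
  623/2180*1/6 + 399/1090*1/12 + 137/1090*1/12 + 97/436*1/6 = 137/1090 = pi_S2  (ok)
  623/2180*1/4 + 399/1090*1/3 + 137/1090*1/12 + 97/436*1/12 = 97/436 = pi_S3  (ok)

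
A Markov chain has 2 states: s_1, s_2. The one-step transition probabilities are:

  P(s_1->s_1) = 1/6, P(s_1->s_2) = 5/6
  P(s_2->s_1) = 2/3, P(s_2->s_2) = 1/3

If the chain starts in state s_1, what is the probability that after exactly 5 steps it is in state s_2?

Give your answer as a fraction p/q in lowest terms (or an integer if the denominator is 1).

Answer: 55/96

Derivation:
Computing P^5 by repeated multiplication:
P^1 =
  s_1: [1/6, 5/6]
  s_2: [2/3, 1/3]
P^2 =
  s_1: [7/12, 5/12]
  s_2: [1/3, 2/3]
P^3 =
  s_1: [3/8, 5/8]
  s_2: [1/2, 1/2]
P^4 =
  s_1: [23/48, 25/48]
  s_2: [5/12, 7/12]
P^5 =
  s_1: [41/96, 55/96]
  s_2: [11/24, 13/24]

(P^5)[s_1 -> s_2] = 55/96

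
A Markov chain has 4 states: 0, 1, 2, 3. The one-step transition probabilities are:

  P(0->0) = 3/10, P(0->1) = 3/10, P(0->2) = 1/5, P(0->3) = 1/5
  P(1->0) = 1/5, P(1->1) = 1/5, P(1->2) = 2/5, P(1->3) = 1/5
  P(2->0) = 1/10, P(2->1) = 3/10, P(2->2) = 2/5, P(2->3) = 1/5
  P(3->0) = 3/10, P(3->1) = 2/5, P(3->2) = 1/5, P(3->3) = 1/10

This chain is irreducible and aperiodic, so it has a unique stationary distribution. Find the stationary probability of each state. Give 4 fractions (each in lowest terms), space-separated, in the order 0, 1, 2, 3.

Answer: 25/121 35/121 39/121 2/11

Derivation:
The stationary distribution satisfies pi = pi * P, i.e.:
  pi_0 = 3/10*pi_0 + 1/5*pi_1 + 1/10*pi_2 + 3/10*pi_3
  pi_1 = 3/10*pi_0 + 1/5*pi_1 + 3/10*pi_2 + 2/5*pi_3
  pi_2 = 1/5*pi_0 + 2/5*pi_1 + 2/5*pi_2 + 1/5*pi_3
  pi_3 = 1/5*pi_0 + 1/5*pi_1 + 1/5*pi_2 + 1/10*pi_3
with normalization: pi_0 + pi_1 + pi_2 + pi_3 = 1.

Using the first 3 balance equations plus normalization, the linear system A*pi = b is:
  [-7/10, 1/5, 1/10, 3/10] . pi = 0
  [3/10, -4/5, 3/10, 2/5] . pi = 0
  [1/5, 2/5, -3/5, 1/5] . pi = 0
  [1, 1, 1, 1] . pi = 1

Solving yields:
  pi_0 = 25/121
  pi_1 = 35/121
  pi_2 = 39/121
  pi_3 = 2/11

Verification (pi * P):
  25/121*3/10 + 35/121*1/5 + 39/121*1/10 + 2/11*3/10 = 25/121 = pi_0  (ok)
  25/121*3/10 + 35/121*1/5 + 39/121*3/10 + 2/11*2/5 = 35/121 = pi_1  (ok)
  25/121*1/5 + 35/121*2/5 + 39/121*2/5 + 2/11*1/5 = 39/121 = pi_2  (ok)
  25/121*1/5 + 35/121*1/5 + 39/121*1/5 + 2/11*1/10 = 2/11 = pi_3  (ok)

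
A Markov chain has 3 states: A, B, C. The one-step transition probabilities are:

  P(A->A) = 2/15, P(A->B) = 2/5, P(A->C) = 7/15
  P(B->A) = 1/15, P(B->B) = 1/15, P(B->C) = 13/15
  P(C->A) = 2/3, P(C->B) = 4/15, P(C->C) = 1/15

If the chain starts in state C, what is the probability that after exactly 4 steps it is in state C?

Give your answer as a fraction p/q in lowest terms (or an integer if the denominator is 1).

Computing P^4 by repeated multiplication:
P^1 =
  A: [2/15, 2/5, 7/15]
  B: [1/15, 1/15, 13/15]
  C: [2/3, 4/15, 1/15]
P^2 =
  A: [16/45, 46/225, 11/25]
  B: [133/225, 59/225, 11/75]
  C: [34/225, 68/225, 41/75]
P^3 =
  A: [1196/3375, 922/3375, 419/1125]
  B: [131/675, 989/3375, 577/1125]
  C: [1366/3375, 764/3375, 83/225]
P^4 =
  A: [15884/50625, 13126/50625, 1441/3375]
  B: [19609/50625, 11843/50625, 6391/16875]
  C: [15946/50625, 2788/10125, 6913/16875]

(P^4)[C -> C] = 6913/16875

Answer: 6913/16875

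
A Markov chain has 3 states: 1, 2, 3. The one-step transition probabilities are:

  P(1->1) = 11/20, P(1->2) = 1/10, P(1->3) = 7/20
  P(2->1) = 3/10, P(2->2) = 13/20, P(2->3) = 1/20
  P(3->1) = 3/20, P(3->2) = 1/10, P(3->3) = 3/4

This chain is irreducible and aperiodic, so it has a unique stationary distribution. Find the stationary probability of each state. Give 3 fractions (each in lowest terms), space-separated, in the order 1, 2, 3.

Answer: 11/36 2/9 17/36

Derivation:
The stationary distribution satisfies pi = pi * P, i.e.:
  pi_1 = 11/20*pi_1 + 3/10*pi_2 + 3/20*pi_3
  pi_2 = 1/10*pi_1 + 13/20*pi_2 + 1/10*pi_3
  pi_3 = 7/20*pi_1 + 1/20*pi_2 + 3/4*pi_3
with normalization: pi_1 + pi_2 + pi_3 = 1.

Using the first 2 balance equations plus normalization, the linear system A*pi = b is:
  [-9/20, 3/10, 3/20] . pi = 0
  [1/10, -7/20, 1/10] . pi = 0
  [1, 1, 1] . pi = 1

Solving yields:
  pi_1 = 11/36
  pi_2 = 2/9
  pi_3 = 17/36

Verification (pi * P):
  11/36*11/20 + 2/9*3/10 + 17/36*3/20 = 11/36 = pi_1  (ok)
  11/36*1/10 + 2/9*13/20 + 17/36*1/10 = 2/9 = pi_2  (ok)
  11/36*7/20 + 2/9*1/20 + 17/36*3/4 = 17/36 = pi_3  (ok)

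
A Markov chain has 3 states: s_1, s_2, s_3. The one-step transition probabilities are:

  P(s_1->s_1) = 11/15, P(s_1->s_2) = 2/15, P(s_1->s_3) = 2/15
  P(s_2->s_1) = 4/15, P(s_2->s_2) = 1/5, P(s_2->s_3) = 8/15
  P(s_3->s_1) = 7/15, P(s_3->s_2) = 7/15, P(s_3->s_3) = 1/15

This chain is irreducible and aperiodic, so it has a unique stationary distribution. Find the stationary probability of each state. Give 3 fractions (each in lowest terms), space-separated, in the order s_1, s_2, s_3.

The stationary distribution satisfies pi = pi * P, i.e.:
  pi_s_1 = 11/15*pi_s_1 + 4/15*pi_s_2 + 7/15*pi_s_3
  pi_s_2 = 2/15*pi_s_1 + 1/5*pi_s_2 + 7/15*pi_s_3
  pi_s_3 = 2/15*pi_s_1 + 8/15*pi_s_2 + 1/15*pi_s_3
with normalization: pi_s_1 + pi_s_2 + pi_s_3 = 1.

Using the first 2 balance equations plus normalization, the linear system A*pi = b is:
  [-4/15, 4/15, 7/15] . pi = 0
  [2/15, -4/5, 7/15] . pi = 0
  [1, 1, 1] . pi = 1

Solving yields:
  pi_s_1 = 56/97
  pi_s_2 = 21/97
  pi_s_3 = 20/97

Verification (pi * P):
  56/97*11/15 + 21/97*4/15 + 20/97*7/15 = 56/97 = pi_s_1  (ok)
  56/97*2/15 + 21/97*1/5 + 20/97*7/15 = 21/97 = pi_s_2  (ok)
  56/97*2/15 + 21/97*8/15 + 20/97*1/15 = 20/97 = pi_s_3  (ok)

Answer: 56/97 21/97 20/97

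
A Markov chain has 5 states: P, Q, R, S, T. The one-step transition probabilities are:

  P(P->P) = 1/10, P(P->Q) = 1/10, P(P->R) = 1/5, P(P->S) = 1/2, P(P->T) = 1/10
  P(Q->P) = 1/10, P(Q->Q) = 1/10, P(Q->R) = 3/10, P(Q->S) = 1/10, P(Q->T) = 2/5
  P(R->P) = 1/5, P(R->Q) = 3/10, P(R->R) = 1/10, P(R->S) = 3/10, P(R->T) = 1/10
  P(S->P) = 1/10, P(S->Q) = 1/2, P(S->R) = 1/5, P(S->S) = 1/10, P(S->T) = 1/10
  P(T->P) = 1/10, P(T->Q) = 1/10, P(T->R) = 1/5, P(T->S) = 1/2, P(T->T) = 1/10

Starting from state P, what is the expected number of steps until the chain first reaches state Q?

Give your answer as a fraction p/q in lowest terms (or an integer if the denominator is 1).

Let h_i = expected steps to first reach Q from state i.
Boundary: h_Q = 0.
First-step equations for the other states:
  h_P = 1 + 1/10*h_P + 1/10*h_Q + 1/5*h_R + 1/2*h_S + 1/10*h_T
  h_R = 1 + 1/5*h_P + 3/10*h_Q + 1/10*h_R + 3/10*h_S + 1/10*h_T
  h_S = 1 + 1/10*h_P + 1/2*h_Q + 1/5*h_R + 1/10*h_S + 1/10*h_T
  h_T = 1 + 1/10*h_P + 1/10*h_Q + 1/5*h_R + 1/2*h_S + 1/10*h_T

Substituting h_Q = 0 and rearranging gives the linear system (I - Q) h = 1:
  [9/10, -1/5, -1/2, -1/10] . (h_P, h_R, h_S, h_T) = 1
  [-1/5, 9/10, -3/10, -1/10] . (h_P, h_R, h_S, h_T) = 1
  [-1/10, -1/5, 9/10, -1/10] . (h_P, h_R, h_S, h_T) = 1
  [-1/10, -1/5, -1/2, 9/10] . (h_P, h_R, h_S, h_T) = 1

Solving yields:
  h_P = 770/207
  h_R = 670/207
  h_S = 550/207
  h_T = 770/207

Starting state is P, so the expected hitting time is h_P = 770/207.

Answer: 770/207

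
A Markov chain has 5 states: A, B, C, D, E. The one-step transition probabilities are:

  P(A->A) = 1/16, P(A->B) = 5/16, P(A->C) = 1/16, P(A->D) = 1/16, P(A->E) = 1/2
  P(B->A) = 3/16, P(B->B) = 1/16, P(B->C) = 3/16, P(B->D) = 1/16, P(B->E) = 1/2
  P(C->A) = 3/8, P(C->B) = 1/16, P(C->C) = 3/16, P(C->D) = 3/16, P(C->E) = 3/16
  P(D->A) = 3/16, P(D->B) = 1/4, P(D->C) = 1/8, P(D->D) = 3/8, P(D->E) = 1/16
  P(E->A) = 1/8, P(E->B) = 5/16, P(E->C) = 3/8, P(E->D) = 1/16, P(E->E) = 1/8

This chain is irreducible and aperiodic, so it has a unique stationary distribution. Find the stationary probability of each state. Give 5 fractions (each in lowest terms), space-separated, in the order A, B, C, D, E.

Answer: 1175/6317 1276/6317 1313/6317 813/6317 1740/6317

Derivation:
The stationary distribution satisfies pi = pi * P, i.e.:
  pi_A = 1/16*pi_A + 3/16*pi_B + 3/8*pi_C + 3/16*pi_D + 1/8*pi_E
  pi_B = 5/16*pi_A + 1/16*pi_B + 1/16*pi_C + 1/4*pi_D + 5/16*pi_E
  pi_C = 1/16*pi_A + 3/16*pi_B + 3/16*pi_C + 1/8*pi_D + 3/8*pi_E
  pi_D = 1/16*pi_A + 1/16*pi_B + 3/16*pi_C + 3/8*pi_D + 1/16*pi_E
  pi_E = 1/2*pi_A + 1/2*pi_B + 3/16*pi_C + 1/16*pi_D + 1/8*pi_E
with normalization: pi_A + pi_B + pi_C + pi_D + pi_E = 1.

Using the first 4 balance equations plus normalization, the linear system A*pi = b is:
  [-15/16, 3/16, 3/8, 3/16, 1/8] . pi = 0
  [5/16, -15/16, 1/16, 1/4, 5/16] . pi = 0
  [1/16, 3/16, -13/16, 1/8, 3/8] . pi = 0
  [1/16, 1/16, 3/16, -5/8, 1/16] . pi = 0
  [1, 1, 1, 1, 1] . pi = 1

Solving yields:
  pi_A = 1175/6317
  pi_B = 1276/6317
  pi_C = 1313/6317
  pi_D = 813/6317
  pi_E = 1740/6317

Verification (pi * P):
  1175/6317*1/16 + 1276/6317*3/16 + 1313/6317*3/8 + 813/6317*3/16 + 1740/6317*1/8 = 1175/6317 = pi_A  (ok)
  1175/6317*5/16 + 1276/6317*1/16 + 1313/6317*1/16 + 813/6317*1/4 + 1740/6317*5/16 = 1276/6317 = pi_B  (ok)
  1175/6317*1/16 + 1276/6317*3/16 + 1313/6317*3/16 + 813/6317*1/8 + 1740/6317*3/8 = 1313/6317 = pi_C  (ok)
  1175/6317*1/16 + 1276/6317*1/16 + 1313/6317*3/16 + 813/6317*3/8 + 1740/6317*1/16 = 813/6317 = pi_D  (ok)
  1175/6317*1/2 + 1276/6317*1/2 + 1313/6317*3/16 + 813/6317*1/16 + 1740/6317*1/8 = 1740/6317 = pi_E  (ok)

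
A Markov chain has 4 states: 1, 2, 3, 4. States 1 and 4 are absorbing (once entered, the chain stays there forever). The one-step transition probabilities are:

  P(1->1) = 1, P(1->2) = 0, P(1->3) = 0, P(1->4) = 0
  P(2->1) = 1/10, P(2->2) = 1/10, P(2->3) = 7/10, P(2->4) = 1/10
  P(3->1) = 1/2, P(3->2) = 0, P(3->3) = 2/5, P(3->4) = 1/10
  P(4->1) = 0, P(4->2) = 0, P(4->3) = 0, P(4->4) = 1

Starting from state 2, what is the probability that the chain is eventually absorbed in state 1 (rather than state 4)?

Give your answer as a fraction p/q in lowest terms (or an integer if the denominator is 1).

Answer: 41/54

Derivation:
Let a_i = P(absorbed in 1 | start in state i).
Boundary conditions: a_1 = 1, a_4 = 0.
For each transient state i, a_i = sum_j P(i->j) * a_j:
  a_2 = 1/10*a_1 + 1/10*a_2 + 7/10*a_3 + 1/10*a_4
  a_3 = 1/2*a_1 + 0*a_2 + 2/5*a_3 + 1/10*a_4

Substituting a_1 = 1 and a_4 = 0, rearrange to (I - Q) a = r where r[i] = P(i -> 1):
  [9/10, -7/10] . (a_2, a_3) = 1/10
  [0, 3/5] . (a_2, a_3) = 1/2

Solving yields:
  a_2 = 41/54
  a_3 = 5/6

Starting state is 2, so the absorption probability is a_2 = 41/54.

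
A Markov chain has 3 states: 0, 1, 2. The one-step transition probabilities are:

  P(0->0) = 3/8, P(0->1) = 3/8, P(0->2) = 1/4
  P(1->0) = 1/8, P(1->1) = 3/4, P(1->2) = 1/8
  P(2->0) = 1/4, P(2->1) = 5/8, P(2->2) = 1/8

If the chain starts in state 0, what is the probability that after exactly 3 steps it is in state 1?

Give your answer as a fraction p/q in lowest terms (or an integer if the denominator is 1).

Computing P^3 by repeated multiplication:
P^1 =
  0: [3/8, 3/8, 1/4]
  1: [1/8, 3/4, 1/8]
  2: [1/4, 5/8, 1/8]
P^2 =
  0: [1/4, 37/64, 11/64]
  1: [11/64, 11/16, 9/64]
  2: [13/64, 41/64, 5/32]
P^3 =
  0: [107/512, 325/512, 5/32]
  1: [95/512, 171/256, 75/512]
  2: [25/128, 335/512, 77/512]

(P^3)[0 -> 1] = 325/512

Answer: 325/512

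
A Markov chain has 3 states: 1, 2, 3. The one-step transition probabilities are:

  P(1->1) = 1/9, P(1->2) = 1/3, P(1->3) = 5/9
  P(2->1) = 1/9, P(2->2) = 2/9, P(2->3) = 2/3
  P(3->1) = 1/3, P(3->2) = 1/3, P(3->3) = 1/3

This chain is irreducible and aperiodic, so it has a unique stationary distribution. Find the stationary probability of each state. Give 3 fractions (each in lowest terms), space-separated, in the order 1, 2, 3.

The stationary distribution satisfies pi = pi * P, i.e.:
  pi_1 = 1/9*pi_1 + 1/9*pi_2 + 1/3*pi_3
  pi_2 = 1/3*pi_1 + 2/9*pi_2 + 1/3*pi_3
  pi_3 = 5/9*pi_1 + 2/3*pi_2 + 1/3*pi_3
with normalization: pi_1 + pi_2 + pi_3 = 1.

Using the first 2 balance equations plus normalization, the linear system A*pi = b is:
  [-8/9, 1/9, 1/3] . pi = 0
  [1/3, -7/9, 1/3] . pi = 0
  [1, 1, 1] . pi = 1

Solving yields:
  pi_1 = 12/55
  pi_2 = 3/10
  pi_3 = 53/110

Verification (pi * P):
  12/55*1/9 + 3/10*1/9 + 53/110*1/3 = 12/55 = pi_1  (ok)
  12/55*1/3 + 3/10*2/9 + 53/110*1/3 = 3/10 = pi_2  (ok)
  12/55*5/9 + 3/10*2/3 + 53/110*1/3 = 53/110 = pi_3  (ok)

Answer: 12/55 3/10 53/110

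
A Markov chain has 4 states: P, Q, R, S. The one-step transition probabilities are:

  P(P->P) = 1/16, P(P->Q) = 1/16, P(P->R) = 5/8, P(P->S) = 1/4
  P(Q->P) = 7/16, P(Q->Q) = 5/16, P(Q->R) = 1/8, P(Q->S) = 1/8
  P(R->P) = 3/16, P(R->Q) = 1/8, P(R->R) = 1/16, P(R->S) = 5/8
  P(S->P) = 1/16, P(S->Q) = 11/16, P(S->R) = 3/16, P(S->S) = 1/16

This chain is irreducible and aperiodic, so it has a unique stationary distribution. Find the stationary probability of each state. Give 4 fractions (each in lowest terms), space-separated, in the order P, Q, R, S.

Answer: 1523/7322 2279/7322 843/3661 131/523

Derivation:
The stationary distribution satisfies pi = pi * P, i.e.:
  pi_P = 1/16*pi_P + 7/16*pi_Q + 3/16*pi_R + 1/16*pi_S
  pi_Q = 1/16*pi_P + 5/16*pi_Q + 1/8*pi_R + 11/16*pi_S
  pi_R = 5/8*pi_P + 1/8*pi_Q + 1/16*pi_R + 3/16*pi_S
  pi_S = 1/4*pi_P + 1/8*pi_Q + 5/8*pi_R + 1/16*pi_S
with normalization: pi_P + pi_Q + pi_R + pi_S = 1.

Using the first 3 balance equations plus normalization, the linear system A*pi = b is:
  [-15/16, 7/16, 3/16, 1/16] . pi = 0
  [1/16, -11/16, 1/8, 11/16] . pi = 0
  [5/8, 1/8, -15/16, 3/16] . pi = 0
  [1, 1, 1, 1] . pi = 1

Solving yields:
  pi_P = 1523/7322
  pi_Q = 2279/7322
  pi_R = 843/3661
  pi_S = 131/523

Verification (pi * P):
  1523/7322*1/16 + 2279/7322*7/16 + 843/3661*3/16 + 131/523*1/16 = 1523/7322 = pi_P  (ok)
  1523/7322*1/16 + 2279/7322*5/16 + 843/3661*1/8 + 131/523*11/16 = 2279/7322 = pi_Q  (ok)
  1523/7322*5/8 + 2279/7322*1/8 + 843/3661*1/16 + 131/523*3/16 = 843/3661 = pi_R  (ok)
  1523/7322*1/4 + 2279/7322*1/8 + 843/3661*5/8 + 131/523*1/16 = 131/523 = pi_S  (ok)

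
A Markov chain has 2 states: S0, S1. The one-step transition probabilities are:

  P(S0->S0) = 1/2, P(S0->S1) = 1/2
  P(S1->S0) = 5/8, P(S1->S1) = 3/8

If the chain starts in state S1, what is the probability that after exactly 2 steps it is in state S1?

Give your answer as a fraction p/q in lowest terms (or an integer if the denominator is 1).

Computing P^2 by repeated multiplication:
P^1 =
  S0: [1/2, 1/2]
  S1: [5/8, 3/8]
P^2 =
  S0: [9/16, 7/16]
  S1: [35/64, 29/64]

(P^2)[S1 -> S1] = 29/64

Answer: 29/64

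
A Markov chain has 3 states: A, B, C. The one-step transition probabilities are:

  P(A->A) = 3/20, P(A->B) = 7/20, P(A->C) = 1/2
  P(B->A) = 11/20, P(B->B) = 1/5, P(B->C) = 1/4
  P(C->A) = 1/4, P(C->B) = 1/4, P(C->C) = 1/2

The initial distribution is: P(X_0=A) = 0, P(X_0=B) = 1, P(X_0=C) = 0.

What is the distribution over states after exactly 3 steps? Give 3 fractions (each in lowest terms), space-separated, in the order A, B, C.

Propagating the distribution step by step (d_{t+1} = d_t * P):
d_0 = (A=0, B=1, C=0)
  d_1[A] = 0*3/20 + 1*11/20 + 0*1/4 = 11/20
  d_1[B] = 0*7/20 + 1*1/5 + 0*1/4 = 1/5
  d_1[C] = 0*1/2 + 1*1/4 + 0*1/2 = 1/4
d_1 = (A=11/20, B=1/5, C=1/4)
  d_2[A] = 11/20*3/20 + 1/5*11/20 + 1/4*1/4 = 51/200
  d_2[B] = 11/20*7/20 + 1/5*1/5 + 1/4*1/4 = 59/200
  d_2[C] = 11/20*1/2 + 1/5*1/4 + 1/4*1/2 = 9/20
d_2 = (A=51/200, B=59/200, C=9/20)
  d_3[A] = 51/200*3/20 + 59/200*11/20 + 9/20*1/4 = 313/1000
  d_3[B] = 51/200*7/20 + 59/200*1/5 + 9/20*1/4 = 1043/4000
  d_3[C] = 51/200*1/2 + 59/200*1/4 + 9/20*1/2 = 341/800
d_3 = (A=313/1000, B=1043/4000, C=341/800)

Answer: 313/1000 1043/4000 341/800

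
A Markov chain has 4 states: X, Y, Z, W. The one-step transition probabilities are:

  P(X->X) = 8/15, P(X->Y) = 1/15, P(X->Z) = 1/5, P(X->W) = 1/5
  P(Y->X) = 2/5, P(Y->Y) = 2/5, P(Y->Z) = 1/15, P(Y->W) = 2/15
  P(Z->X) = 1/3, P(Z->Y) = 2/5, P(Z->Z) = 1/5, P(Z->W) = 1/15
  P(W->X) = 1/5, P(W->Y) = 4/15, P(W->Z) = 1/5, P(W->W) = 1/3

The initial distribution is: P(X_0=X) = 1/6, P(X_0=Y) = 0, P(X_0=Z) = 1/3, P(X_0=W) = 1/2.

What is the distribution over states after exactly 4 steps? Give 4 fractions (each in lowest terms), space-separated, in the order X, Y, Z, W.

Answer: 123281/303750 73189/303750 313/1875 3143/16875

Derivation:
Propagating the distribution step by step (d_{t+1} = d_t * P):
d_0 = (X=1/6, Y=0, Z=1/3, W=1/2)
  d_1[X] = 1/6*8/15 + 0*2/5 + 1/3*1/3 + 1/2*1/5 = 3/10
  d_1[Y] = 1/6*1/15 + 0*2/5 + 1/3*2/5 + 1/2*4/15 = 5/18
  d_1[Z] = 1/6*1/5 + 0*1/15 + 1/3*1/5 + 1/2*1/5 = 1/5
  d_1[W] = 1/6*1/5 + 0*2/15 + 1/3*1/15 + 1/2*1/3 = 2/9
d_1 = (X=3/10, Y=5/18, Z=1/5, W=2/9)
  d_2[X] = 3/10*8/15 + 5/18*2/5 + 1/5*1/3 + 2/9*1/5 = 86/225
  d_2[Y] = 3/10*1/15 + 5/18*2/5 + 1/5*2/5 + 2/9*4/15 = 73/270
  d_2[Z] = 3/10*1/5 + 5/18*1/15 + 1/5*1/5 + 2/9*1/5 = 22/135
  d_2[W] = 3/10*1/5 + 5/18*2/15 + 1/5*1/15 + 2/9*1/3 = 83/450
d_2 = (X=86/225, Y=73/270, Z=22/135, W=83/450)
  d_3[X] = 86/225*8/15 + 73/270*2/5 + 22/135*1/3 + 83/450*1/5 = 1633/4050
  d_3[Y] = 86/225*1/15 + 73/270*2/5 + 22/135*2/5 + 83/450*4/15 = 31/125
  d_3[Z] = 86/225*1/5 + 73/270*1/15 + 22/135*1/5 + 83/450*1/5 = 332/2025
  d_3[W] = 86/225*1/5 + 73/270*2/15 + 22/135*1/15 + 83/450*1/3 = 3743/20250
d_3 = (X=1633/4050, Y=31/125, Z=332/2025, W=3743/20250)
  d_4[X] = 1633/4050*8/15 + 31/125*2/5 + 332/2025*1/3 + 3743/20250*1/5 = 123281/303750
  d_4[Y] = 1633/4050*1/15 + 31/125*2/5 + 332/2025*2/5 + 3743/20250*4/15 = 73189/303750
  d_4[Z] = 1633/4050*1/5 + 31/125*1/15 + 332/2025*1/5 + 3743/20250*1/5 = 313/1875
  d_4[W] = 1633/4050*1/5 + 31/125*2/15 + 332/2025*1/15 + 3743/20250*1/3 = 3143/16875
d_4 = (X=123281/303750, Y=73189/303750, Z=313/1875, W=3143/16875)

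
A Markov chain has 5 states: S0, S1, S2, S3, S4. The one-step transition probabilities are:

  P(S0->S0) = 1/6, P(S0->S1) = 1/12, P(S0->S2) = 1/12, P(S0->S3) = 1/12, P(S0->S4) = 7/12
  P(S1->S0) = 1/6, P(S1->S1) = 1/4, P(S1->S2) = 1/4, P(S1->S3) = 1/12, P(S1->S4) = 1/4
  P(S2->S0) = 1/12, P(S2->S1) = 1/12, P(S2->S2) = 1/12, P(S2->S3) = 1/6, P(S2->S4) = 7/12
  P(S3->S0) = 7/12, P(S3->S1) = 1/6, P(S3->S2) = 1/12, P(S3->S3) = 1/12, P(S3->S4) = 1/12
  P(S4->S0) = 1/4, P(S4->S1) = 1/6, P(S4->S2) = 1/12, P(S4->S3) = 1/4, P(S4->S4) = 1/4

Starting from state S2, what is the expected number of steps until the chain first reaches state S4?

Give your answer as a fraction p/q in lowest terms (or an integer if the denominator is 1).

Let h_i = expected steps to first reach S4 from state i.
Boundary: h_S4 = 0.
First-step equations for the other states:
  h_S0 = 1 + 1/6*h_S0 + 1/12*h_S1 + 1/12*h_S2 + 1/12*h_S3 + 7/12*h_S4
  h_S1 = 1 + 1/6*h_S0 + 1/4*h_S1 + 1/4*h_S2 + 1/12*h_S3 + 1/4*h_S4
  h_S2 = 1 + 1/12*h_S0 + 1/12*h_S1 + 1/12*h_S2 + 1/6*h_S3 + 7/12*h_S4
  h_S3 = 1 + 7/12*h_S0 + 1/6*h_S1 + 1/12*h_S2 + 1/12*h_S3 + 1/12*h_S4

Substituting h_S4 = 0 and rearranging gives the linear system (I - Q) h = 1:
  [5/6, -1/12, -1/12, -1/12] . (h_S0, h_S1, h_S2, h_S3) = 1
  [-1/6, 3/4, -1/4, -1/12] . (h_S0, h_S1, h_S2, h_S3) = 1
  [-1/12, -1/12, 11/12, -1/6] . (h_S0, h_S1, h_S2, h_S3) = 1
  [-7/12, -1/6, -1/12, 11/12] . (h_S0, h_S1, h_S2, h_S3) = 1

Solving yields:
  h_S0 = 2876/1441
  h_S1 = 4052/1441
  h_S2 = 3004/1441
  h_S3 = 4412/1441

Starting state is S2, so the expected hitting time is h_S2 = 3004/1441.

Answer: 3004/1441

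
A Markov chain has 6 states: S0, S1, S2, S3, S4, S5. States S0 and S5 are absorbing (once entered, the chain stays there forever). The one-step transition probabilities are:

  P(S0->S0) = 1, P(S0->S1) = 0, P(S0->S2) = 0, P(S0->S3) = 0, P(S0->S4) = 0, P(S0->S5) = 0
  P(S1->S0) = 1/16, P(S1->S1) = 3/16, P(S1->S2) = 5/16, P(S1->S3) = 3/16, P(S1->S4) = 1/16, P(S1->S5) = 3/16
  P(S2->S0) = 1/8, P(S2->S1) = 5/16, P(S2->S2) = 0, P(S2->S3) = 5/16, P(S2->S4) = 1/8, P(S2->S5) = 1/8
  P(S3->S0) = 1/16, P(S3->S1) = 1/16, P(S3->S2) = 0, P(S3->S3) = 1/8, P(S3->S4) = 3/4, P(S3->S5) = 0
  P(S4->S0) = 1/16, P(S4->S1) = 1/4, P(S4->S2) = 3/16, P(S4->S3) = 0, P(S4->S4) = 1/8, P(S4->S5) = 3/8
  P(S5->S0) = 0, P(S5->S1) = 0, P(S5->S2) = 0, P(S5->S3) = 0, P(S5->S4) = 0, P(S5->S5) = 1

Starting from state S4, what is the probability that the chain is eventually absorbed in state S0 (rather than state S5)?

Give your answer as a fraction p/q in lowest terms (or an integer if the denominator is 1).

Answer: 304/1353

Derivation:
Let a_i = P(absorbed in S0 | start in state i).
Boundary conditions: a_S0 = 1, a_S5 = 0.
For each transient state i, a_i = sum_j P(i->j) * a_j:
  a_S1 = 1/16*a_S0 + 3/16*a_S1 + 5/16*a_S2 + 3/16*a_S3 + 1/16*a_S4 + 3/16*a_S5
  a_S2 = 1/8*a_S0 + 5/16*a_S1 + 0*a_S2 + 5/16*a_S3 + 1/8*a_S4 + 1/8*a_S5
  a_S3 = 1/16*a_S0 + 1/16*a_S1 + 0*a_S2 + 1/8*a_S3 + 3/4*a_S4 + 0*a_S5
  a_S4 = 1/16*a_S0 + 1/4*a_S1 + 3/16*a_S2 + 0*a_S3 + 1/8*a_S4 + 3/8*a_S5

Substituting a_S0 = 1 and a_S5 = 0, rearrange to (I - Q) a = r where r[i] = P(i -> S0):
  [13/16, -5/16, -3/16, -1/16] . (a_S1, a_S2, a_S3, a_S4) = 1/16
  [-5/16, 1, -5/16, -1/8] . (a_S1, a_S2, a_S3, a_S4) = 1/8
  [-1/16, 0, 7/8, -3/4] . (a_S1, a_S2, a_S3, a_S4) = 1/16
  [-1/4, -3/16, 0, 7/8] . (a_S1, a_S2, a_S3, a_S4) = 1/16

Solving yields:
  a_S1 = 389/1353
  a_S2 = 449/1353
  a_S3 = 35/123
  a_S4 = 304/1353

Starting state is S4, so the absorption probability is a_S4 = 304/1353.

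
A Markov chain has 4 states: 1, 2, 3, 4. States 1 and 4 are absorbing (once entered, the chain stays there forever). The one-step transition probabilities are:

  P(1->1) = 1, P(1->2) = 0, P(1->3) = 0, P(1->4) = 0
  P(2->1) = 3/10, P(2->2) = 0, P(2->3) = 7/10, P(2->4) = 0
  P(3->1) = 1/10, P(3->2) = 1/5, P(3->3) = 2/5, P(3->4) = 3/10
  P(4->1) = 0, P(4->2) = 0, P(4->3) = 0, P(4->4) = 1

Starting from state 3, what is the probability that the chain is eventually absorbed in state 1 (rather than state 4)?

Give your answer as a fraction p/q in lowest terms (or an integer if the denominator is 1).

Answer: 8/23

Derivation:
Let a_i = P(absorbed in 1 | start in state i).
Boundary conditions: a_1 = 1, a_4 = 0.
For each transient state i, a_i = sum_j P(i->j) * a_j:
  a_2 = 3/10*a_1 + 0*a_2 + 7/10*a_3 + 0*a_4
  a_3 = 1/10*a_1 + 1/5*a_2 + 2/5*a_3 + 3/10*a_4

Substituting a_1 = 1 and a_4 = 0, rearrange to (I - Q) a = r where r[i] = P(i -> 1):
  [1, -7/10] . (a_2, a_3) = 3/10
  [-1/5, 3/5] . (a_2, a_3) = 1/10

Solving yields:
  a_2 = 25/46
  a_3 = 8/23

Starting state is 3, so the absorption probability is a_3 = 8/23.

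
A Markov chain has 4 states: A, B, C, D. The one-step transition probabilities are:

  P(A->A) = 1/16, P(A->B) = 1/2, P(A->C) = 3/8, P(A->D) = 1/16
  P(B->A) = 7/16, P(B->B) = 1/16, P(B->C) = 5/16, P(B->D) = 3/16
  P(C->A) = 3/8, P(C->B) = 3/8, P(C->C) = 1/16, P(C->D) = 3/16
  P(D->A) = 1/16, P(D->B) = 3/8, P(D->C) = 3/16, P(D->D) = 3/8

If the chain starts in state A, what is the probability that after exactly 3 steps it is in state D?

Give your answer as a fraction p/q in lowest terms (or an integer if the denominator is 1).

Computing P^3 by repeated multiplication:
P^1 =
  A: [1/16, 1/2, 3/8, 1/16]
  B: [7/16, 1/16, 5/16, 3/16]
  C: [3/8, 3/8, 1/16, 3/16]
  D: [1/16, 3/8, 3/16, 3/8]
P^2 =
  A: [47/128, 29/128, 55/256, 49/256]
  B: [47/256, 105/256, 61/256, 43/256]
  C: [57/256, 39/128, 19/64, 45/256]
  D: [67/256, 17/64, 57/256, 1/4]
P^3 =
  A: [879/4096, 717/2048, 33/128, 727/4096]
  B: [1191/4096, 1105/4096, 997/4096, 803/4096]
  C: [69/256, 315/1024, 943/4096, 789/4096]
  D: [949/4096, 665/2048, 991/4096, 413/2048]

(P^3)[A -> D] = 727/4096

Answer: 727/4096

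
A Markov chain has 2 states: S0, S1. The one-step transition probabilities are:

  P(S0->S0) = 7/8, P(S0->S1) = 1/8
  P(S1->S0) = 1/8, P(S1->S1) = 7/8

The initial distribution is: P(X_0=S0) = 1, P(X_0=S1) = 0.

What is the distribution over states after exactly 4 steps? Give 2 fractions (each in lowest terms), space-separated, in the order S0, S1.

Answer: 337/512 175/512

Derivation:
Propagating the distribution step by step (d_{t+1} = d_t * P):
d_0 = (S0=1, S1=0)
  d_1[S0] = 1*7/8 + 0*1/8 = 7/8
  d_1[S1] = 1*1/8 + 0*7/8 = 1/8
d_1 = (S0=7/8, S1=1/8)
  d_2[S0] = 7/8*7/8 + 1/8*1/8 = 25/32
  d_2[S1] = 7/8*1/8 + 1/8*7/8 = 7/32
d_2 = (S0=25/32, S1=7/32)
  d_3[S0] = 25/32*7/8 + 7/32*1/8 = 91/128
  d_3[S1] = 25/32*1/8 + 7/32*7/8 = 37/128
d_3 = (S0=91/128, S1=37/128)
  d_4[S0] = 91/128*7/8 + 37/128*1/8 = 337/512
  d_4[S1] = 91/128*1/8 + 37/128*7/8 = 175/512
d_4 = (S0=337/512, S1=175/512)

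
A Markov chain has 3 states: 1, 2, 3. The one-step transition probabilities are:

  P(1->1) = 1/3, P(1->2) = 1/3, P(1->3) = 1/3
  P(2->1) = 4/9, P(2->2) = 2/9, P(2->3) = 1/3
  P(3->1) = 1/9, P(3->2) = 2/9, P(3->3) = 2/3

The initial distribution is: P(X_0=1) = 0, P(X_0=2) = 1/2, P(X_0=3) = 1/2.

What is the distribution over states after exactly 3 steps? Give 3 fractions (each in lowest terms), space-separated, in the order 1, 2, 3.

Propagating the distribution step by step (d_{t+1} = d_t * P):
d_0 = (1=0, 2=1/2, 3=1/2)
  d_1[1] = 0*1/3 + 1/2*4/9 + 1/2*1/9 = 5/18
  d_1[2] = 0*1/3 + 1/2*2/9 + 1/2*2/9 = 2/9
  d_1[3] = 0*1/3 + 1/2*1/3 + 1/2*2/3 = 1/2
d_1 = (1=5/18, 2=2/9, 3=1/2)
  d_2[1] = 5/18*1/3 + 2/9*4/9 + 1/2*1/9 = 20/81
  d_2[2] = 5/18*1/3 + 2/9*2/9 + 1/2*2/9 = 41/162
  d_2[3] = 5/18*1/3 + 2/9*1/3 + 1/2*2/3 = 1/2
d_2 = (1=20/81, 2=41/162, 3=1/2)
  d_3[1] = 20/81*1/3 + 41/162*4/9 + 1/2*1/9 = 365/1458
  d_3[2] = 20/81*1/3 + 41/162*2/9 + 1/2*2/9 = 182/729
  d_3[3] = 20/81*1/3 + 41/162*1/3 + 1/2*2/3 = 1/2
d_3 = (1=365/1458, 2=182/729, 3=1/2)

Answer: 365/1458 182/729 1/2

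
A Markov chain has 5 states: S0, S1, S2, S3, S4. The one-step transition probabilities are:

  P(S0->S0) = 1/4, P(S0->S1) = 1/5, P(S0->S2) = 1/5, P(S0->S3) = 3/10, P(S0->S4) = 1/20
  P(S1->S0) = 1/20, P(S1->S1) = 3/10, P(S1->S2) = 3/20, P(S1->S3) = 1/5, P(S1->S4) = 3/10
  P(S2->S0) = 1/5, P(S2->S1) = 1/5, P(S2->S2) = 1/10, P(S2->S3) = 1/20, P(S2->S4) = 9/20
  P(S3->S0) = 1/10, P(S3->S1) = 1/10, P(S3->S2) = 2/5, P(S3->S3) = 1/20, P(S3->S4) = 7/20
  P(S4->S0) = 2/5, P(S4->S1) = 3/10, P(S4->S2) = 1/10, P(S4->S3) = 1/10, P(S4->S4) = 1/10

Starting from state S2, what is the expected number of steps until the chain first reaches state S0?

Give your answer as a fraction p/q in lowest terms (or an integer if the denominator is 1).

Answer: 108/23

Derivation:
Let h_i = expected steps to first reach S0 from state i.
Boundary: h_S0 = 0.
First-step equations for the other states:
  h_S1 = 1 + 1/20*h_S0 + 3/10*h_S1 + 3/20*h_S2 + 1/5*h_S3 + 3/10*h_S4
  h_S2 = 1 + 1/5*h_S0 + 1/5*h_S1 + 1/10*h_S2 + 1/20*h_S3 + 9/20*h_S4
  h_S3 = 1 + 1/10*h_S0 + 1/10*h_S1 + 2/5*h_S2 + 1/20*h_S3 + 7/20*h_S4
  h_S4 = 1 + 2/5*h_S0 + 3/10*h_S1 + 1/10*h_S2 + 1/10*h_S3 + 1/10*h_S4

Substituting h_S0 = 0 and rearranging gives the linear system (I - Q) h = 1:
  [7/10, -3/20, -1/5, -3/10] . (h_S1, h_S2, h_S3, h_S4) = 1
  [-1/5, 9/10, -1/20, -9/20] . (h_S1, h_S2, h_S3, h_S4) = 1
  [-1/10, -2/5, 19/20, -7/20] . (h_S1, h_S2, h_S3, h_S4) = 1
  [-3/10, -1/10, -1/10, 9/10] . (h_S1, h_S2, h_S3, h_S4) = 1

Solving yields:
  h_S1 = 130/23
  h_S2 = 108/23
  h_S3 = 118/23
  h_S4 = 94/23

Starting state is S2, so the expected hitting time is h_S2 = 108/23.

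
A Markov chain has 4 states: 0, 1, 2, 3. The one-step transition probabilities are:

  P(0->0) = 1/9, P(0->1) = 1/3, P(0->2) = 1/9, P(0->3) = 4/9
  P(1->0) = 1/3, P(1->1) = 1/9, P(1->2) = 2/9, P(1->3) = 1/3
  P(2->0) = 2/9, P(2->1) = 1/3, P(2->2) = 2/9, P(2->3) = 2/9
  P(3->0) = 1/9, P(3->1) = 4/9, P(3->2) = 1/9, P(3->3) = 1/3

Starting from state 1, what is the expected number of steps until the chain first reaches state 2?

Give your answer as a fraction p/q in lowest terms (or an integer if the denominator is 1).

Answer: 909/145

Derivation:
Let h_i = expected steps to first reach 2 from state i.
Boundary: h_2 = 0.
First-step equations for the other states:
  h_0 = 1 + 1/9*h_0 + 1/3*h_1 + 1/9*h_2 + 4/9*h_3
  h_1 = 1 + 1/3*h_0 + 1/9*h_1 + 2/9*h_2 + 1/3*h_3
  h_3 = 1 + 1/9*h_0 + 4/9*h_1 + 1/9*h_2 + 1/3*h_3

Substituting h_2 = 0 and rearranging gives the linear system (I - Q) h = 1:
  [8/9, -1/3, -4/9] . (h_0, h_1, h_3) = 1
  [-1/3, 8/9, -1/3] . (h_0, h_1, h_3) = 1
  [-1/9, -4/9, 2/3] . (h_0, h_1, h_3) = 1

Solving yields:
  h_0 = 999/145
  h_1 = 909/145
  h_3 = 198/29

Starting state is 1, so the expected hitting time is h_1 = 909/145.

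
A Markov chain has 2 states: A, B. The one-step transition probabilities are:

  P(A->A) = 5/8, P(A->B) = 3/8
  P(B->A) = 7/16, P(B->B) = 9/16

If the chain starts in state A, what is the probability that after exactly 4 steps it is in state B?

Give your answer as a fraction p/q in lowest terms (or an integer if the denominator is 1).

Answer: 15105/32768

Derivation:
Computing P^4 by repeated multiplication:
P^1 =
  A: [5/8, 3/8]
  B: [7/16, 9/16]
P^2 =
  A: [71/128, 57/128]
  B: [133/256, 123/256]
P^3 =
  A: [1109/2048, 939/2048]
  B: [2191/4096, 1905/4096]
P^4 =
  A: [17663/32768, 15105/32768]
  B: [35245/65536, 30291/65536]

(P^4)[A -> B] = 15105/32768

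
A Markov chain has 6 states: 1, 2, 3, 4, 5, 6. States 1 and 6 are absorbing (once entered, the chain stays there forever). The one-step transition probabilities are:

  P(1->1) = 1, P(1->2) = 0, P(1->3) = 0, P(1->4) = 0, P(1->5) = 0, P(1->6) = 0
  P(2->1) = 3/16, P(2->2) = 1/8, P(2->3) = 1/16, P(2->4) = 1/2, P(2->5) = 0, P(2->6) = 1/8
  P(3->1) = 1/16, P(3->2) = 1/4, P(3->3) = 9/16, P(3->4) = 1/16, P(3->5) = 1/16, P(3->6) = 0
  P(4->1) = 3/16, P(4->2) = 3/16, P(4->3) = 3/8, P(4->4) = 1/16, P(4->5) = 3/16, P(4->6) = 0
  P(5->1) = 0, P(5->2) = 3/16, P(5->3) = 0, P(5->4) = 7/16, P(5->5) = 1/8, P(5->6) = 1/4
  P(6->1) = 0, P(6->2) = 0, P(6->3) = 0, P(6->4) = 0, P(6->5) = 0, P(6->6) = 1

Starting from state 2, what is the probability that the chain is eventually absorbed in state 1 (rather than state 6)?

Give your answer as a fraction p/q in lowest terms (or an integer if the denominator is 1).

Let a_i = P(absorbed in 1 | start in state i).
Boundary conditions: a_1 = 1, a_6 = 0.
For each transient state i, a_i = sum_j P(i->j) * a_j:
  a_2 = 3/16*a_1 + 1/8*a_2 + 1/16*a_3 + 1/2*a_4 + 0*a_5 + 1/8*a_6
  a_3 = 1/16*a_1 + 1/4*a_2 + 9/16*a_3 + 1/16*a_4 + 1/16*a_5 + 0*a_6
  a_4 = 3/16*a_1 + 3/16*a_2 + 3/8*a_3 + 1/16*a_4 + 3/16*a_5 + 0*a_6
  a_5 = 0*a_1 + 3/16*a_2 + 0*a_3 + 7/16*a_4 + 1/8*a_5 + 1/4*a_6

Substituting a_1 = 1 and a_6 = 0, rearrange to (I - Q) a = r where r[i] = P(i -> 1):
  [7/8, -1/16, -1/2, 0] . (a_2, a_3, a_4, a_5) = 3/16
  [-1/4, 7/16, -1/16, -1/16] . (a_2, a_3, a_4, a_5) = 1/16
  [-3/16, -3/8, 15/16, -3/16] . (a_2, a_3, a_4, a_5) = 3/16
  [-3/16, 0, -7/16, 7/8] . (a_2, a_3, a_4, a_5) = 0

Solving yields:
  a_2 = 763/1133
  a_3 = 795/1133
  a_4 = 811/1133
  a_5 = 569/1133

Starting state is 2, so the absorption probability is a_2 = 763/1133.

Answer: 763/1133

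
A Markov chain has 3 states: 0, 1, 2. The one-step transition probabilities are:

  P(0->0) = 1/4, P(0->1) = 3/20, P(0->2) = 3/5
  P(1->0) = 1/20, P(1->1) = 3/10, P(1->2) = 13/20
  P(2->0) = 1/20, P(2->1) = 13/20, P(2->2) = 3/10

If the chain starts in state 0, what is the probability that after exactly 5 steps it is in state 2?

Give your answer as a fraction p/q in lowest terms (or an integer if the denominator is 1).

Answer: 1539867/3200000

Derivation:
Computing P^5 by repeated multiplication:
P^1 =
  0: [1/4, 3/20, 3/5]
  1: [1/20, 3/10, 13/20]
  2: [1/20, 13/20, 3/10]
P^2 =
  0: [1/10, 189/400, 171/400]
  1: [3/50, 13/25, 21/50]
  2: [3/50, 159/400, 217/400]
P^3 =
  0: [7/100, 3477/8000, 3963/8000]
  1: [31/500, 219/500, 1/2]
  2: [31/500, 3847/8000, 3657/8000]
P^4 =
  0: [8/125, 74061/160000, 75699/160000]
  1: [39/625, 4657/10000, 4719/10000]
  2: [39/625, 72111/160000, 15581/32000]
P^5 =
  0: [157/2500, 1459173/3200000, 1539867/3200000]
  1: [781/12500, 91161/200000, 96343/200000]
  2: [781/12500, 1475383/3200000, 1524681/3200000]

(P^5)[0 -> 2] = 1539867/3200000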